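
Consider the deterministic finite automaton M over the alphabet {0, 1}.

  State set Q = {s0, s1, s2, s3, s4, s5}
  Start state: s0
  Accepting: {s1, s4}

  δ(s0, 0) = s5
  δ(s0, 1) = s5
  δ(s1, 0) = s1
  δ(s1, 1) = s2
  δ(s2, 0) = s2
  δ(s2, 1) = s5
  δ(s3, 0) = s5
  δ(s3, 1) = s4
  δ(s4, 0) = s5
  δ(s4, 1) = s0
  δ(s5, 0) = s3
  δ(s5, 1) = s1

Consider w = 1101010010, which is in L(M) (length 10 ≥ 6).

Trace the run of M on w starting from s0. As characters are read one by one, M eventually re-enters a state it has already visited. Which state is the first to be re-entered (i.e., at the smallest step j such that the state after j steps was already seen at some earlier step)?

Run of M on w = 1 1 0 1 0 1 0 0 1 0:
  step 0: s0  (start)
  step 1: s5  (read 1: s0→s5)
  step 2: s1  (read 1: s5→s1)
  step 3: s1  (read 0: s1→s1)   ← first repeat (s1 seen earlier)
  step 4: s2  (read 1: s1→s2)
  step 5: s2  (read 0: s2→s2)
  step 6: s5  (read 1: s2→s5)
  step 7: s3  (read 0: s5→s3)
  step 8: s5  (read 0: s3→s5)
  step 9: s1  (read 1: s5→s1)
  step 10: s1  (read 0: s1→s1)

The earliest repeat is at step j = 3: M is in s1, which it already visited at step i = 2.
Pumping length from the standard proof: p = 6 (the number of states). The repeated state found above gives |xy| = j ≤ 6 and |y| = j − i ≥ 1.

s1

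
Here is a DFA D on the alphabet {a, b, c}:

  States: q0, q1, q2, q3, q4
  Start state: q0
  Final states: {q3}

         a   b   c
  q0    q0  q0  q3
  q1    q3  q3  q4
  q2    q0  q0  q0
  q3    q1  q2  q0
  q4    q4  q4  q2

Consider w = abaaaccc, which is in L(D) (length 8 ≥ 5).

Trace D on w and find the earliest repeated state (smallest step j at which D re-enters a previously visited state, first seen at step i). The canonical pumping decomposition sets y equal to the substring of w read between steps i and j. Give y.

Run of D on w = a b a a a c c c:
  step 0: q0  (start)
  step 1: q0  (read a: q0→q0)   ← first repeat (q0 seen earlier)
  step 2: q0  (read b: q0→q0)
  step 3: q0  (read a: q0→q0)
  step 4: q0  (read a: q0→q0)
  step 5: q0  (read a: q0→q0)
  step 6: q3  (read c: q0→q3)
  step 7: q0  (read c: q3→q0)
  step 8: q3  (read c: q0→q3)

So i = 0, j = 1, giving x = w[0:0] = ε, y = w[0:1] = a, z = w[1:8] = baaaccc.
Check: |xy| = 1 ≤ 5 and |y| = 1 ≥ 1. Reading y takes D from q0 back to q0, so every xyⁱz is accepted.
Since D has 5 states, any run of length ≥ 5 visits 5+1 states, so by pigeonhole some state repeats within the first 5 steps — that repeat gives the pumpable loop.

a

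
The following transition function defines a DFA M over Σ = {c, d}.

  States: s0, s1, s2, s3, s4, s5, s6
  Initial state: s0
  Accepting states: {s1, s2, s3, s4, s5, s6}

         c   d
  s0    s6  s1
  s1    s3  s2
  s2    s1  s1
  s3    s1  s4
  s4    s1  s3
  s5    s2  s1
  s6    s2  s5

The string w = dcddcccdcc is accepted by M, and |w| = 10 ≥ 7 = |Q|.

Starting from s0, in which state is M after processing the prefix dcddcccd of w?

Run of M on the first 8 characters of w = d c d d c c c d:
  step 0: s0  (start)
  step 1: s1  (read d: s0→s1)
  step 2: s3  (read c: s1→s3)
  step 3: s4  (read d: s3→s4)
  step 4: s3  (read d: s4→s3)
  step 5: s1  (read c: s3→s1)
  step 6: s3  (read c: s1→s3)
  step 7: s1  (read c: s3→s1)
  step 8: s2  (read d: s1→s2)

After reading 8 characters, M is in state s2.

s2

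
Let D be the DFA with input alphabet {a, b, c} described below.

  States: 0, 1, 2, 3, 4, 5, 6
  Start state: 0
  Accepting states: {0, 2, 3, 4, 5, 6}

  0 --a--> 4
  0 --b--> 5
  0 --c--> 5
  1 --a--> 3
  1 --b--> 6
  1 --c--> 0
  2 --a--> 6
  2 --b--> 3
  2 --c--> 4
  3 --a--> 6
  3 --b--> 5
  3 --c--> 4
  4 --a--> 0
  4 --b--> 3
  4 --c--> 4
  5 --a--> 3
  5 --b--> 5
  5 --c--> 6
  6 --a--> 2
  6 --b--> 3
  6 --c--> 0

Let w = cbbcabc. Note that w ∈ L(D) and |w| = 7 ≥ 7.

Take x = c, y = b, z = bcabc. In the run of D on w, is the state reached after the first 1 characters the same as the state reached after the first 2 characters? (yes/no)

State sequence: 0 -c-> 5 -b-> 5

After x (step 1): 5. After xy (step 2): 5.
They match, so y = b drives D around a cycle from 5 back to itself; pumping y any number of times keeps D in 5 before reading z, and xyⁱz ∈ L(D) for every i ≥ 0.

yes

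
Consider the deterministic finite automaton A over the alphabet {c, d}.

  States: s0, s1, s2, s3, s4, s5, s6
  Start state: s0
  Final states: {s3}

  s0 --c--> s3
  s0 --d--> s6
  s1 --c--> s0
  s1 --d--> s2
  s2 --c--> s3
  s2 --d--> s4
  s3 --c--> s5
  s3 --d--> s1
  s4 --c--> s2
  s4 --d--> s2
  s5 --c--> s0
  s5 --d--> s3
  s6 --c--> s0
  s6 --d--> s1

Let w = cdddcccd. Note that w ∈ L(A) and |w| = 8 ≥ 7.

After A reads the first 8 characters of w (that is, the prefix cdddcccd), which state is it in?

s3

State sequence: s0 -c-> s3 -d-> s1 -d-> s2 -d-> s4 -c-> s2 -c-> s3 -c-> s5 -d-> s3

After reading 8 characters, A is in state s3.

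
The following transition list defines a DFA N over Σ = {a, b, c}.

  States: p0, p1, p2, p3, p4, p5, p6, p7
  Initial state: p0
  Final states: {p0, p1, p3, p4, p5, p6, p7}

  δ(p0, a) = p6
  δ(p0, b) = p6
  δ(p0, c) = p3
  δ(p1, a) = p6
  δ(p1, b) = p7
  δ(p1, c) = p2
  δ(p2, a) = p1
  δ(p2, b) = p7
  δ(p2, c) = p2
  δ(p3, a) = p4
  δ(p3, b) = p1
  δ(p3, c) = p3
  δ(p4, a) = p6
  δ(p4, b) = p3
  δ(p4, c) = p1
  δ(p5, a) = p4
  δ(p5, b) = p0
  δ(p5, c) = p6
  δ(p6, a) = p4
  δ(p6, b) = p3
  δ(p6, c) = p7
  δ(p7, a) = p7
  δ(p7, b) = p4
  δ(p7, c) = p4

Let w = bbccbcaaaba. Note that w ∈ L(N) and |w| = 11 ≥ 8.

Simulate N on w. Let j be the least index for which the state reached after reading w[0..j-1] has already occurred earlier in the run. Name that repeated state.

State sequence: p0 -b-> p6 -b-> p3 -c-> p3 -c-> p3 -b-> p1 -c-> p2 -a-> p1 -a-> p6 -a-> p4 -b-> p3 -a-> p4
First repeat at step 3: p3 was already visited.

The earliest repeat is at step j = 3: N is in p3, which it already visited at step i = 2.

p3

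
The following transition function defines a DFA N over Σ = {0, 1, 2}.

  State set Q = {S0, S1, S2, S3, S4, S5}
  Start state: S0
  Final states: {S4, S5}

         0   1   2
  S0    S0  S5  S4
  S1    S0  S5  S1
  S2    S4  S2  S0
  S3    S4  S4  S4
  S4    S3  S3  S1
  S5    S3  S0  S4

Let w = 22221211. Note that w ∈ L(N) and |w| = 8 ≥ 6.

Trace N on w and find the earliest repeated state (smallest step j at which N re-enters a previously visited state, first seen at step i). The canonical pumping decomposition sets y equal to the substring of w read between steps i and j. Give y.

State sequence: S0 -2-> S4 -2-> S1 -2-> S1 -2-> S1 -1-> S5 -2-> S4 -1-> S3 -1-> S4
First repeat at step 3: S1 was already visited.

So i = 2, j = 3, giving x = w[0:2] = 22, y = w[2:3] = 2, z = w[3:8] = 21211.
Check: |xy| = 3 ≤ 6 and |y| = 1 ≥ 1. Reading y takes N from S1 back to S1, so every xyⁱz is accepted.

2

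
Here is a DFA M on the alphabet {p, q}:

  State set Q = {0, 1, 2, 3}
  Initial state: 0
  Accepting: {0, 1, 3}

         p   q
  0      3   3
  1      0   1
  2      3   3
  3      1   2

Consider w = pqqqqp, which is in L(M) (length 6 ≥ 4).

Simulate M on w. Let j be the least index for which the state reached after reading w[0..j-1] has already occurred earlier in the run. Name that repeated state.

Run of M on w = p q q q q p:
  step 0: 0  (start)
  step 1: 3  (read p: 0→3)
  step 2: 2  (read q: 3→2)
  step 3: 3  (read q: 2→3)   ← first repeat (3 seen earlier)
  step 4: 2  (read q: 3→2)
  step 5: 3  (read q: 2→3)
  step 6: 1  (read p: 3→1)

The earliest repeat is at step j = 3: M is in 3, which it already visited at step i = 1.
The DFA has 4 states, so the proof of the pumping lemma guarantees a repeated state among the first 4+1 visited; the segment between the two visits is the pumpable y.

3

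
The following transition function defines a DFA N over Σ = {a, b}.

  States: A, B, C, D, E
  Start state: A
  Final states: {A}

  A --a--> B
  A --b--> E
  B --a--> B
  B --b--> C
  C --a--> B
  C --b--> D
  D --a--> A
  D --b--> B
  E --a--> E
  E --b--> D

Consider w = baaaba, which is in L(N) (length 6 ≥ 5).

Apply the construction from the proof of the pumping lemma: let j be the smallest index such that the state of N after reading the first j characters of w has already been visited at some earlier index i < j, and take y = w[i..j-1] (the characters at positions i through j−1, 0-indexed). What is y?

Run of N on w = b a a a b a:
  step 0: A  (start)
  step 1: E  (read b: A→E)
  step 2: E  (read a: E→E)   ← first repeat (E seen earlier)
  step 3: E  (read a: E→E)
  step 4: E  (read a: E→E)
  step 5: D  (read b: E→D)
  step 6: A  (read a: D→A)

So i = 1, j = 2, giving x = w[0:1] = b, y = w[1:2] = a, z = w[2:6] = aaba.
Check: |xy| = 2 ≤ 5 and |y| = 1 ≥ 1. Reading y takes N from E back to E, so every xyⁱz is accepted.
Pumping length from the standard proof: p = 5 (the number of states). The repeated state found above gives |xy| = j ≤ 5 and |y| = j − i ≥ 1.

a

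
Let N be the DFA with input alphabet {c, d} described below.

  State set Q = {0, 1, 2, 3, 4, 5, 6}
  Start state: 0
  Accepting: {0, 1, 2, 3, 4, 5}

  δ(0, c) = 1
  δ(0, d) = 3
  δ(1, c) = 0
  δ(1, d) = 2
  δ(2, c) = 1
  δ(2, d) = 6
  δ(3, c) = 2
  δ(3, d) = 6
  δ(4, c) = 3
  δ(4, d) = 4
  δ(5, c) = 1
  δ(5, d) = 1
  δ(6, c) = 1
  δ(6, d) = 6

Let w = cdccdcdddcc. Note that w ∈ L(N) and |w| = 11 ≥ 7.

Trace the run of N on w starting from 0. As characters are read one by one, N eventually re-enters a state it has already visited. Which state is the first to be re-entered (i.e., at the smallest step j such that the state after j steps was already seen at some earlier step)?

State sequence: 0 -c-> 1 -d-> 2 -c-> 1 -c-> 0 -d-> 3 -c-> 2 -d-> 6 -d-> 6 -d-> 6 -c-> 1 -c-> 0
First repeat at step 3: 1 was already visited.

The earliest repeat is at step j = 3: N is in 1, which it already visited at step i = 1.

1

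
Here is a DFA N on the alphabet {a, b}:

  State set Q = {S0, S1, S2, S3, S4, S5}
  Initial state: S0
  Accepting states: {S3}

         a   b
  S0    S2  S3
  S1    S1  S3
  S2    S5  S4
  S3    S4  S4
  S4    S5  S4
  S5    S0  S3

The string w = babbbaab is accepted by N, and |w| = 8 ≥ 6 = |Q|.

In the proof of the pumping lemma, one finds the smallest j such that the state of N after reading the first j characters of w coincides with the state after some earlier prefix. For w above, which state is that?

S4

Run of N on w = b a b b b a a b:
  step 0: S0  (start)
  step 1: S3  (read b: S0→S3)
  step 2: S4  (read a: S3→S4)
  step 3: S4  (read b: S4→S4)   ← first repeat (S4 seen earlier)
  step 4: S4  (read b: S4→S4)
  step 5: S4  (read b: S4→S4)
  step 6: S5  (read a: S4→S5)
  step 7: S0  (read a: S5→S0)
  step 8: S3  (read b: S0→S3)

The earliest repeat is at step j = 3: N is in S4, which it already visited at step i = 2.
Pumping length from the standard proof: p = 6 (the number of states). The repeated state found above gives |xy| = j ≤ 6 and |y| = j − i ≥ 1.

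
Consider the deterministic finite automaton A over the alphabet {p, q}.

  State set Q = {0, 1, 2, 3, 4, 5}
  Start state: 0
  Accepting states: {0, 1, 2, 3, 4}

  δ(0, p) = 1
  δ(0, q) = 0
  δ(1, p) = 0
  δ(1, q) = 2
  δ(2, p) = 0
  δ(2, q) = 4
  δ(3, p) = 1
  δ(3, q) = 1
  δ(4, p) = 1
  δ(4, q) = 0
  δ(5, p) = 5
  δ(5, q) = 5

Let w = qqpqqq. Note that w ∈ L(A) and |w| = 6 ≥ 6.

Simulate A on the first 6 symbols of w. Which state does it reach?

0

State sequence: 0 -q-> 0 -q-> 0 -p-> 1 -q-> 2 -q-> 4 -q-> 0

After reading 6 characters, A is in state 0.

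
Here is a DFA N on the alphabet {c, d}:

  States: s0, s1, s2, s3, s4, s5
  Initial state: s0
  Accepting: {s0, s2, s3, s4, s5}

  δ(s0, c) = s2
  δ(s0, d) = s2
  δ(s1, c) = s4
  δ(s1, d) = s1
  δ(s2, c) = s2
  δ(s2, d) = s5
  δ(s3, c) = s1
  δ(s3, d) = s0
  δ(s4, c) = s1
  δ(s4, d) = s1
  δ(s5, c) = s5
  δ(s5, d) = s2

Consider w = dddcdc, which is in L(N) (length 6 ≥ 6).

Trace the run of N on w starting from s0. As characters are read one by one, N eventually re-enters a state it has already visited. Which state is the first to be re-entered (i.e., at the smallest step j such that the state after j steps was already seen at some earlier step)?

Run of N on w = d d d c d c:
  step 0: s0  (start)
  step 1: s2  (read d: s0→s2)
  step 2: s5  (read d: s2→s5)
  step 3: s2  (read d: s5→s2)   ← first repeat (s2 seen earlier)
  step 4: s2  (read c: s2→s2)
  step 5: s5  (read d: s2→s5)
  step 6: s5  (read c: s5→s5)

The earliest repeat is at step j = 3: N is in s2, which it already visited at step i = 1.
The DFA has 6 states, so the proof of the pumping lemma guarantees a repeated state among the first 6+1 visited; the segment between the two visits is the pumpable y.

s2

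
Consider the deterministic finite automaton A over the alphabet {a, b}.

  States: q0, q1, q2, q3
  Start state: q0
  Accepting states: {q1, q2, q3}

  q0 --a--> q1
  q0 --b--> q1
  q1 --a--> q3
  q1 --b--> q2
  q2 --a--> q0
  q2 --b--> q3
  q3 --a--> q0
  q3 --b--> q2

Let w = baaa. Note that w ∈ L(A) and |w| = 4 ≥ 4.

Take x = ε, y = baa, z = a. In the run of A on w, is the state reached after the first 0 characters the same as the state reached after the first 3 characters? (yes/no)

State sequence: q0 -b-> q1 -a-> q3 -a-> q0

After x (step 0): q0. After xy (step 3): q0.
They match, so y = baa drives A around a cycle from q0 back to itself; pumping y any number of times keeps A in q0 before reading z, and xyⁱz ∈ L(A) for every i ≥ 0.

yes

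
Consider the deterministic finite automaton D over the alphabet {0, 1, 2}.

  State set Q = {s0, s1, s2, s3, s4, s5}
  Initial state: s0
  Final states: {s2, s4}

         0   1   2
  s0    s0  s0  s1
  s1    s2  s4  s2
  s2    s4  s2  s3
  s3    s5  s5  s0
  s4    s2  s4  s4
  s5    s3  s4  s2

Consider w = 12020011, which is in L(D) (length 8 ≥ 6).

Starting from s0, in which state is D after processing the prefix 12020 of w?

s5

State sequence: s0 -1-> s0 -2-> s1 -0-> s2 -2-> s3 -0-> s5

After reading 5 characters, D is in state s5.
(This kind of state-tracing is the core of the pumping-lemma construction: with 6 states, pigeonhole forces a repeat within the first 6 steps.)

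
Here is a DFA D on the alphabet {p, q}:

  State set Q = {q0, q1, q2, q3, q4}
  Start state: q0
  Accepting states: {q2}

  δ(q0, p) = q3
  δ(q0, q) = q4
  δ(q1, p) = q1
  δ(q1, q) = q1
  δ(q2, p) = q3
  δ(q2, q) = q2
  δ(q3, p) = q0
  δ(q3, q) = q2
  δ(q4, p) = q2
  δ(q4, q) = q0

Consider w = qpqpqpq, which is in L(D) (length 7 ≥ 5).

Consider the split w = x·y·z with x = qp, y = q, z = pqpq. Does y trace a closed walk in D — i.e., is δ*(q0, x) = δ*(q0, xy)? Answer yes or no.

yes

State sequence: q0 -q-> q4 -p-> q2 -q-> q2

After x (step 2): q2. After xy (step 3): q2.
They match, so y = q drives D around a cycle from q2 back to itself; pumping y any number of times keeps D in q2 before reading z, and xyⁱz ∈ L(D) for every i ≥ 0.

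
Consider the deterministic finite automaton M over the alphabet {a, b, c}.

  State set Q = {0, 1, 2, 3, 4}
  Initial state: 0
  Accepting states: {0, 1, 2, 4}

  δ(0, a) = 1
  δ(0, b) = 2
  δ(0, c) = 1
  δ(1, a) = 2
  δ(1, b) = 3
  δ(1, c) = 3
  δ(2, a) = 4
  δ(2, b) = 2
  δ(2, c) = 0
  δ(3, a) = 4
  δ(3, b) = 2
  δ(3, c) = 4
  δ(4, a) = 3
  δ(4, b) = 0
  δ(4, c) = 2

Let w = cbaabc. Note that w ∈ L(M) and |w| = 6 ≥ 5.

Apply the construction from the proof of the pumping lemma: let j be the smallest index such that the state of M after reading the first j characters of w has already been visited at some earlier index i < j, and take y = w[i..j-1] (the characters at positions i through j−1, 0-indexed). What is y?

State sequence: 0 -c-> 1 -b-> 3 -a-> 4 -a-> 3 -b-> 2 -c-> 0
First repeat at step 4: 3 was already visited.

So i = 2, j = 4, giving x = w[0:2] = cb, y = w[2:4] = aa, z = w[4:6] = bc.
Check: |xy| = 4 ≤ 5 and |y| = 2 ≥ 1. Reading y takes M from 3 back to 3, so every xyⁱz is accepted.

aa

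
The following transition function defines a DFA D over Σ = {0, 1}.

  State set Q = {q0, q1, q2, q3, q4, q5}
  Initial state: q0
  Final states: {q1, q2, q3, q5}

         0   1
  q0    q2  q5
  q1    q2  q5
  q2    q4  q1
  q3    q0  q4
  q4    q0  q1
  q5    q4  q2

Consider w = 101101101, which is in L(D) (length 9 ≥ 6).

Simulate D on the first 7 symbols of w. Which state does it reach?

Run of D on the first 7 characters of w = 1 0 1 1 0 1 1:
  step 0: q0  (start)
  step 1: q5  (read 1: q0→q5)
  step 2: q4  (read 0: q5→q4)
  step 3: q1  (read 1: q4→q1)
  step 4: q5  (read 1: q1→q5)
  step 5: q4  (read 0: q5→q4)
  step 6: q1  (read 1: q4→q1)
  step 7: q5  (read 1: q1→q5)

After reading 7 characters, D is in state q5.
(This kind of state-tracing is the core of the pumping-lemma construction: with 6 states, pigeonhole forces a repeat within the first 6 steps.)

q5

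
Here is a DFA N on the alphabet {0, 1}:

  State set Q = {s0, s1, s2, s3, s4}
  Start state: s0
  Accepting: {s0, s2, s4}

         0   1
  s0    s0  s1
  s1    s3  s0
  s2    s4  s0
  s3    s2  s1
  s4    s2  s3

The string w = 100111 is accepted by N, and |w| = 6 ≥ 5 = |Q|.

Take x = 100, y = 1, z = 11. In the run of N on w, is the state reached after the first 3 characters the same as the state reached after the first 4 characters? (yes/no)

no

Run of N on the first 4 characters of w = 1 0 0 1:
  step 0: s0  (start)
  step 1: s1  (read 1: s0→s1)
  step 2: s3  (read 0: s1→s3)
  step 3: s2  (read 0: s3→s2)
  step 4: s0  (read 1: s2→s0)

After x (step 3): s2. After xy (step 4): s0.
They differ (s2 ≠ s0), so y is not a cycle from the state after x; this split is not the one the pumping-lemma construction produces, and pumping y need not keep the string in L(N).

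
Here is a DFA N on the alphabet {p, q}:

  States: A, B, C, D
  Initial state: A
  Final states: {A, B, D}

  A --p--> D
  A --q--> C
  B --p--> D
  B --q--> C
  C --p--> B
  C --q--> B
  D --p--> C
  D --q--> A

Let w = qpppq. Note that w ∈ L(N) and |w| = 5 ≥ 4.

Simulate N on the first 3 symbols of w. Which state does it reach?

Run of N on the first 3 characters of w = q p p:
  step 0: A  (start)
  step 1: C  (read q: A→C)
  step 2: B  (read p: C→B)
  step 3: D  (read p: B→D)

After reading 3 characters, N is in state D.

D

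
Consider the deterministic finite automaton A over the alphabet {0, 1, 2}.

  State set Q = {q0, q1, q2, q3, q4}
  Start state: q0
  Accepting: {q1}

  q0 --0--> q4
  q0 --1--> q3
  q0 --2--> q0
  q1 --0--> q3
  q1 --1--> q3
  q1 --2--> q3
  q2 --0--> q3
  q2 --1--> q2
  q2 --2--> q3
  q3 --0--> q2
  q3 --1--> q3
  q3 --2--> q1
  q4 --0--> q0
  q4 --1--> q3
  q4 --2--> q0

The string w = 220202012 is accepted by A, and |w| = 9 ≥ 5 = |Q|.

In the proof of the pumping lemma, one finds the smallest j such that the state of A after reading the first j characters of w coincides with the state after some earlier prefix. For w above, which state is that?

q0

State sequence: q0 -2-> q0 -2-> q0 -0-> q4 -2-> q0 -0-> q4 -2-> q0 -0-> q4 -1-> q3 -2-> q1
First repeat at step 1: q0 was already visited.

The earliest repeat is at step j = 1: A is in q0, which it already visited at step i = 0.
Pumping length from the standard proof: p = 5 (the number of states). The repeated state found above gives |xy| = j ≤ 5 and |y| = j − i ≥ 1.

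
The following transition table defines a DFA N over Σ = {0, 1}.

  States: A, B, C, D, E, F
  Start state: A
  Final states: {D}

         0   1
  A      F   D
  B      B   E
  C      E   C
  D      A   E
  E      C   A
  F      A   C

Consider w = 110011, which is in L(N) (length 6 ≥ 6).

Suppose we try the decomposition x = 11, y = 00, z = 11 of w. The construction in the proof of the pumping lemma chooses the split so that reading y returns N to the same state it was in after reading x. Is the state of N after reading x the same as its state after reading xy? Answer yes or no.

State sequence: A -1-> D -1-> E -0-> C -0-> E

After x (step 2): E. After xy (step 4): E.
They match, so y = 00 drives N around a cycle from E back to itself; pumping y any number of times keeps N in E before reading z, and xyⁱz ∈ L(N) for every i ≥ 0.

yes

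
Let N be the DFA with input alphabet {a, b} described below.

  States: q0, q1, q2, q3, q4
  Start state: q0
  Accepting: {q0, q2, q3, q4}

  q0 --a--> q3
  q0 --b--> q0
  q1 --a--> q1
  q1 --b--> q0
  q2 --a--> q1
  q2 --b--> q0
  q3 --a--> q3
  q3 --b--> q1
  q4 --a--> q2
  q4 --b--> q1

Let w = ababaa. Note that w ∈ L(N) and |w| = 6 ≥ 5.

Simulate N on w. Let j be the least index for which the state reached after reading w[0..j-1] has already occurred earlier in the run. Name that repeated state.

q1

Run of N on w = a b a b a a:
  step 0: q0  (start)
  step 1: q3  (read a: q0→q3)
  step 2: q1  (read b: q3→q1)
  step 3: q1  (read a: q1→q1)   ← first repeat (q1 seen earlier)
  step 4: q0  (read b: q1→q0)
  step 5: q3  (read a: q0→q3)
  step 6: q3  (read a: q3→q3)

The earliest repeat is at step j = 3: N is in q1, which it already visited at step i = 2.
Since N has 5 states, any run of length ≥ 5 visits 5+1 states, so by pigeonhole some state repeats within the first 5 steps — that repeat gives the pumpable loop.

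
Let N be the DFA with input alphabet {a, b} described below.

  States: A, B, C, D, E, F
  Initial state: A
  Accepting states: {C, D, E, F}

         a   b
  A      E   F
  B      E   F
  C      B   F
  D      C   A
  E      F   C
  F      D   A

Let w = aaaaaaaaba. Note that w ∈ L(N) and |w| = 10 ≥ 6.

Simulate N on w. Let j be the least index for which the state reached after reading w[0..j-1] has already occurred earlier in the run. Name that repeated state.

E

Run of N on w = a a a a a a a a b a:
  step 0: A  (start)
  step 1: E  (read a: A→E)
  step 2: F  (read a: E→F)
  step 3: D  (read a: F→D)
  step 4: C  (read a: D→C)
  step 5: B  (read a: C→B)
  step 6: E  (read a: B→E)   ← first repeat (E seen earlier)
  step 7: F  (read a: E→F)
  step 8: D  (read a: F→D)
  step 9: A  (read b: D→A)
  step 10: E  (read a: A→E)

The earliest repeat is at step j = 6: N is in E, which it already visited at step i = 1.
With |Q| = 6, pigeonhole forces a state repeat no later than step 6; the substring read between the first and second visits to that state can be pumped.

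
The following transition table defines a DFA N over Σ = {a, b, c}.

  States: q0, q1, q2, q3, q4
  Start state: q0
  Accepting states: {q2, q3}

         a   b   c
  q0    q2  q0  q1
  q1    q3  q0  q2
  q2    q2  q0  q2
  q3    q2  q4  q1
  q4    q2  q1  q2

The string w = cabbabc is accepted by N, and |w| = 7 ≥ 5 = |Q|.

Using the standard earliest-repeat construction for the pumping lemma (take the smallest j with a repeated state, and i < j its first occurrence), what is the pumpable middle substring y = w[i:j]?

abb

State sequence: q0 -c-> q1 -a-> q3 -b-> q4 -b-> q1 -a-> q3 -b-> q4 -c-> q2
First repeat at step 4: q1 was already visited.

So i = 1, j = 4, giving x = w[0:1] = c, y = w[1:4] = abb, z = w[4:7] = abc.
Check: |xy| = 4 ≤ 5 and |y| = 3 ≥ 1. Reading y takes N from q1 back to q1, so every xyⁱz is accepted.
Since N has 5 states, any run of length ≥ 5 visits 5+1 states, so by pigeonhole some state repeats within the first 5 steps — that repeat gives the pumpable loop.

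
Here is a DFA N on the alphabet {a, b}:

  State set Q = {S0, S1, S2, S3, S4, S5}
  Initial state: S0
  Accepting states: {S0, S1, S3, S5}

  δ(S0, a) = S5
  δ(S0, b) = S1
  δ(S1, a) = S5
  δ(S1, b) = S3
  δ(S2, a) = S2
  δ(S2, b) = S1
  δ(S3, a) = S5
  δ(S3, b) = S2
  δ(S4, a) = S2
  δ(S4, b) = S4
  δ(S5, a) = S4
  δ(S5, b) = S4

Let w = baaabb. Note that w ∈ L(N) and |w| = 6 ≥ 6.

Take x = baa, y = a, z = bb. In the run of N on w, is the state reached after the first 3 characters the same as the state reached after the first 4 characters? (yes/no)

no

Run of N on the first 4 characters of w = b a a a:
  step 0: S0  (start)
  step 1: S1  (read b: S0→S1)
  step 2: S5  (read a: S1→S5)
  step 3: S4  (read a: S5→S4)
  step 4: S2  (read a: S4→S2)

After x (step 3): S4. After xy (step 4): S2.
They differ (S4 ≠ S2), so y is not a cycle from the state after x; this split is not the one the pumping-lemma construction produces, and pumping y need not keep the string in L(N).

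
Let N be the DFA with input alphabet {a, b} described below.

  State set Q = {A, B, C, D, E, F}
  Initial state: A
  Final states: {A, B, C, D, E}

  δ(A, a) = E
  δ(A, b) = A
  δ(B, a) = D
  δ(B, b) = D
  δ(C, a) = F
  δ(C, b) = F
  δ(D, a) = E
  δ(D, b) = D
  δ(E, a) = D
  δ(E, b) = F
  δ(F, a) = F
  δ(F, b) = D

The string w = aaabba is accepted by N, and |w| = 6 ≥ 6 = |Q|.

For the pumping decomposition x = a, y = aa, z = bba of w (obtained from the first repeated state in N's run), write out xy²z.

aaaaabba

xy^2z = a·aa·aa·bba = aaaaabba.
Reading y = aa takes N from E back to E, so after x·y·y the machine is still in E, and z then leads to the accepting state E. Hence aaaaabba ∈ L(N).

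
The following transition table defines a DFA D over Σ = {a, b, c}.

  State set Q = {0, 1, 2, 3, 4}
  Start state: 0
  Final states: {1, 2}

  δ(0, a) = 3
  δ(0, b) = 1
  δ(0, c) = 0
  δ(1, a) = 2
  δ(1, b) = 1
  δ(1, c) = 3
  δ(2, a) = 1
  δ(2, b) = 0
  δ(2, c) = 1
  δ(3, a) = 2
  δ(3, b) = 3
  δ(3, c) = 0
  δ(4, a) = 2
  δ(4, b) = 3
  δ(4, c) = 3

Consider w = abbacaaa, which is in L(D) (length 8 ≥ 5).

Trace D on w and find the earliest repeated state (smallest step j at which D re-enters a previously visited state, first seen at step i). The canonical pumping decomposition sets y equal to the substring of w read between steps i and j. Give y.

b

Run of D on w = a b b a c a a a:
  step 0: 0  (start)
  step 1: 3  (read a: 0→3)
  step 2: 3  (read b: 3→3)   ← first repeat (3 seen earlier)
  step 3: 3  (read b: 3→3)
  step 4: 2  (read a: 3→2)
  step 5: 1  (read c: 2→1)
  step 6: 2  (read a: 1→2)
  step 7: 1  (read a: 2→1)
  step 8: 2  (read a: 1→2)

So i = 1, j = 2, giving x = w[0:1] = a, y = w[1:2] = b, z = w[2:8] = bacaaa.
Check: |xy| = 2 ≤ 5 and |y| = 1 ≥ 1. Reading y takes D from 3 back to 3, so every xyⁱz is accepted.
The DFA has 5 states, so the proof of the pumping lemma guarantees a repeated state among the first 5+1 visited; the segment between the two visits is the pumpable y.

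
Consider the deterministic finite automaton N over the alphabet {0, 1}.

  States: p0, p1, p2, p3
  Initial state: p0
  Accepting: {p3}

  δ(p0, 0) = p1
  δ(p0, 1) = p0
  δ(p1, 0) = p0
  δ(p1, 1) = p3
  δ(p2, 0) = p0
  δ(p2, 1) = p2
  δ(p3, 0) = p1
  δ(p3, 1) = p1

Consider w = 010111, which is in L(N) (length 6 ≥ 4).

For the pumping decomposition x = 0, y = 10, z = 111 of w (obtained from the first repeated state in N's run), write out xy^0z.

0111

xy⁰z = xz = 0·111 = 0111.
Reading y = 10 takes N from p1 back to p1, so after x the machine is still in p1, and z then leads to the accepting state p3. Hence 0111 ∈ L(N).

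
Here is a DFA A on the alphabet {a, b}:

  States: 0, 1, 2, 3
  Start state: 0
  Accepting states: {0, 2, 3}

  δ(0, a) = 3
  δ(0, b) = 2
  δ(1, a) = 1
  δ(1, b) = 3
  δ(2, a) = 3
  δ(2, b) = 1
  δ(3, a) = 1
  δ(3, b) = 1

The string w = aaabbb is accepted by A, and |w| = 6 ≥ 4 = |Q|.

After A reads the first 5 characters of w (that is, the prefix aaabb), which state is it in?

Run of A on the first 5 characters of w = a a a b b:
  step 0: 0  (start)
  step 1: 3  (read a: 0→3)
  step 2: 1  (read a: 3→1)
  step 3: 1  (read a: 1→1)
  step 4: 3  (read b: 1→3)
  step 5: 1  (read b: 3→1)

After reading 5 characters, A is in state 1.
(This kind of state-tracing is the core of the pumping-lemma construction: with 4 states, pigeonhole forces a repeat within the first 4 steps.)

1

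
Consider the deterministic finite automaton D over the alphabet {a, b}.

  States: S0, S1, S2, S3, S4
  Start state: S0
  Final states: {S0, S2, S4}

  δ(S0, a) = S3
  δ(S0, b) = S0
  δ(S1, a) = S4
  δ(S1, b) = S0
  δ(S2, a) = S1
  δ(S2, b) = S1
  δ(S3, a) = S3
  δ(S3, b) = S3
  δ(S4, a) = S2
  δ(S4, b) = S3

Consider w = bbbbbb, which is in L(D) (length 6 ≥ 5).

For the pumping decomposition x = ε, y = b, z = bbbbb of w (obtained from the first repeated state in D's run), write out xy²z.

bbbbbbb

xy^2z = ε·b·b·bbbbb = bbbbbbb.
Reading y = b takes D from S0 back to S0, so after x·y·y the machine is still in S0, and z then leads to the accepting state S0. Hence bbbbbbb ∈ L(D).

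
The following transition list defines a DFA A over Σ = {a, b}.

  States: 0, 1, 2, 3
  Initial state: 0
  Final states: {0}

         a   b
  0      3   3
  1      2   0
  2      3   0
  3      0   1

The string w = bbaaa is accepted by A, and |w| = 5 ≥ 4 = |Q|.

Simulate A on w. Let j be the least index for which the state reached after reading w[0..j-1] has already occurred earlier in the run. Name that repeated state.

3

State sequence: 0 -b-> 3 -b-> 1 -a-> 2 -a-> 3 -a-> 0
First repeat at step 4: 3 was already visited.

The earliest repeat is at step j = 4: A is in 3, which it already visited at step i = 1.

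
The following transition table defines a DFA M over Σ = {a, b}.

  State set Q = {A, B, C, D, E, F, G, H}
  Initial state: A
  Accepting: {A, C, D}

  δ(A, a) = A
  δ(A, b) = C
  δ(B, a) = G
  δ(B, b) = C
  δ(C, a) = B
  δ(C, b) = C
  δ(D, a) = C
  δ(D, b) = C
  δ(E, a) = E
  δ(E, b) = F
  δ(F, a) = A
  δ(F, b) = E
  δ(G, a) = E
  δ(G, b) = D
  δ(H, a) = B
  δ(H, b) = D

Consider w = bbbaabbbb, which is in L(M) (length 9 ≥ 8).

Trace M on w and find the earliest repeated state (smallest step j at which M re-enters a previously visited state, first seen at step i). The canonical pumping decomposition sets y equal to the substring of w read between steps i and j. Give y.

State sequence: A -b-> C -b-> C -b-> C -a-> B -a-> G -b-> D -b-> C -b-> C -b-> C
First repeat at step 2: C was already visited.

So i = 1, j = 2, giving x = w[0:1] = b, y = w[1:2] = b, z = w[2:9] = baabbbb.
Check: |xy| = 2 ≤ 8 and |y| = 1 ≥ 1. Reading y takes M from C back to C, so every xyⁱz is accepted.

b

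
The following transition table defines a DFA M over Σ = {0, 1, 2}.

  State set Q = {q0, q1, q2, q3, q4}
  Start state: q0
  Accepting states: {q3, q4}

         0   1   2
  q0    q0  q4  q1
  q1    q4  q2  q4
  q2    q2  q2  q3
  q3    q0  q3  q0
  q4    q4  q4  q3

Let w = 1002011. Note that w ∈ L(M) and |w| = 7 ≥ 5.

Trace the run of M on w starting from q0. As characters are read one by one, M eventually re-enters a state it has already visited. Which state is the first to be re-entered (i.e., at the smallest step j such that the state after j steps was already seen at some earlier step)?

q4

Run of M on w = 1 0 0 2 0 1 1:
  step 0: q0  (start)
  step 1: q4  (read 1: q0→q4)
  step 2: q4  (read 0: q4→q4)   ← first repeat (q4 seen earlier)
  step 3: q4  (read 0: q4→q4)
  step 4: q3  (read 2: q4→q3)
  step 5: q0  (read 0: q3→q0)
  step 6: q4  (read 1: q0→q4)
  step 7: q4  (read 1: q4→q4)

The earliest repeat is at step j = 2: M is in q4, which it already visited at step i = 1.
Pumping length from the standard proof: p = 5 (the number of states). The repeated state found above gives |xy| = j ≤ 5 and |y| = j − i ≥ 1.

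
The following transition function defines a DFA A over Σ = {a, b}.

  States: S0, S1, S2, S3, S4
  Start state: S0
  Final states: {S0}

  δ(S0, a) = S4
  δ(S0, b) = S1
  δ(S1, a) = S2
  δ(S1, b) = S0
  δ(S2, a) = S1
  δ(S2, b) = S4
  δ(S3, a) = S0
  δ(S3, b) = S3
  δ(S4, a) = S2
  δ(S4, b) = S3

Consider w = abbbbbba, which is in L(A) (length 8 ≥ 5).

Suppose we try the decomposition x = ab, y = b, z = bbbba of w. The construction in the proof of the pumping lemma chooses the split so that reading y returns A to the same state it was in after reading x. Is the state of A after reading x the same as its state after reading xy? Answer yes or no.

Run of A on the first 3 characters of w = a b b:
  step 0: S0  (start)
  step 1: S4  (read a: S0→S4)
  step 2: S3  (read b: S4→S3)
  step 3: S3  (read b: S3→S3)

After x (step 2): S3. After xy (step 3): S3.
They match, so y = b drives A around a cycle from S3 back to itself; pumping y any number of times keeps A in S3 before reading z, and xyⁱz ∈ L(A) for every i ≥ 0.

yes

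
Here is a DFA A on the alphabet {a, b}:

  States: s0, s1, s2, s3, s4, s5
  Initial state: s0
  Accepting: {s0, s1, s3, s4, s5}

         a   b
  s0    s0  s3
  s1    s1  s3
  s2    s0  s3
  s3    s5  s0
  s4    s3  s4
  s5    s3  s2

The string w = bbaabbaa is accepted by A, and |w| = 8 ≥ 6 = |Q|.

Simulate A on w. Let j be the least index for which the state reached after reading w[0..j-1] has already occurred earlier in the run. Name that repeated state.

State sequence: s0 -b-> s3 -b-> s0 -a-> s0 -a-> s0 -b-> s3 -b-> s0 -a-> s0 -a-> s0
First repeat at step 2: s0 was already visited.

The earliest repeat is at step j = 2: A is in s0, which it already visited at step i = 0.

s0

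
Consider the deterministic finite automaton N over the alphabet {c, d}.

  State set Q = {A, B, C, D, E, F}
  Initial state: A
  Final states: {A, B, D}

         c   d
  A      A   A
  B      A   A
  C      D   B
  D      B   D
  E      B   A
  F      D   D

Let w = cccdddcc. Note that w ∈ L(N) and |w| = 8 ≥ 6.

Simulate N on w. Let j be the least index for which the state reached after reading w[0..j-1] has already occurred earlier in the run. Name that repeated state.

A

Run of N on w = c c c d d d c c:
  step 0: A  (start)
  step 1: A  (read c: A→A)   ← first repeat (A seen earlier)
  step 2: A  (read c: A→A)
  step 3: A  (read c: A→A)
  step 4: A  (read d: A→A)
  step 5: A  (read d: A→A)
  step 6: A  (read d: A→A)
  step 7: A  (read c: A→A)
  step 8: A  (read c: A→A)

The earliest repeat is at step j = 1: N is in A, which it already visited at step i = 0.
The DFA has 6 states, so the proof of the pumping lemma guarantees a repeated state among the first 6+1 visited; the segment between the two visits is the pumpable y.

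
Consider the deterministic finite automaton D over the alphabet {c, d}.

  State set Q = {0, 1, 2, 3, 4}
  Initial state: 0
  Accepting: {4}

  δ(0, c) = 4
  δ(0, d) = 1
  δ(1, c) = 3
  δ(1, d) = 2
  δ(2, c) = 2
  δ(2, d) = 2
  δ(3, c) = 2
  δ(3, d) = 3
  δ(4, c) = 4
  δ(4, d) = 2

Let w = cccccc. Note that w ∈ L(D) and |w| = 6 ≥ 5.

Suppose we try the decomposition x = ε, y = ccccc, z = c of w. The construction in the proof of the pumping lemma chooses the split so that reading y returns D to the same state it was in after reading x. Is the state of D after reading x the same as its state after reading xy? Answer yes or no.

no

State sequence: 0 -c-> 4 -c-> 4 -c-> 4 -c-> 4 -c-> 4

After x (step 0): 0. After xy (step 5): 4.
They differ (0 ≠ 4), so y is not a cycle from the state after x; this split is not the one the pumping-lemma construction produces, and pumping y need not keep the string in L(D).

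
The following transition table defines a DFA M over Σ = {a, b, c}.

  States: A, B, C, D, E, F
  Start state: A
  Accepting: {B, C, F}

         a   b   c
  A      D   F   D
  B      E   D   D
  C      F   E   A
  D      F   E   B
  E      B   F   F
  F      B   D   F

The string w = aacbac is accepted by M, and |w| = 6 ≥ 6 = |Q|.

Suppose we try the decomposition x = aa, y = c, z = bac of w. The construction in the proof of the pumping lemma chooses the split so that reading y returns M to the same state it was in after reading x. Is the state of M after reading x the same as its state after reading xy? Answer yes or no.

Run of M on the first 3 characters of w = a a c:
  step 0: A  (start)
  step 1: D  (read a: A→D)
  step 2: F  (read a: D→F)
  step 3: F  (read c: F→F)

After x (step 2): F. After xy (step 3): F.
They match, so y = c drives M around a cycle from F back to itself; pumping y any number of times keeps M in F before reading z, and xyⁱz ∈ L(M) for every i ≥ 0.

yes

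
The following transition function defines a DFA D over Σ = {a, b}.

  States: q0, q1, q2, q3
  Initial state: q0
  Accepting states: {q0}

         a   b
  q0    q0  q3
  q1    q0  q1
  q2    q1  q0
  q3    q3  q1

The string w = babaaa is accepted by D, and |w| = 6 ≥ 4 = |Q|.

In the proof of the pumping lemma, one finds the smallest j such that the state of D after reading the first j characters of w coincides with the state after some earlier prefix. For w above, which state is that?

q3

Run of D on w = b a b a a a:
  step 0: q0  (start)
  step 1: q3  (read b: q0→q3)
  step 2: q3  (read a: q3→q3)   ← first repeat (q3 seen earlier)
  step 3: q1  (read b: q3→q1)
  step 4: q0  (read a: q1→q0)
  step 5: q0  (read a: q0→q0)
  step 6: q0  (read a: q0→q0)

The earliest repeat is at step j = 2: D is in q3, which it already visited at step i = 1.
Since D has 4 states, any run of length ≥ 4 visits 4+1 states, so by pigeonhole some state repeats within the first 4 steps — that repeat gives the pumpable loop.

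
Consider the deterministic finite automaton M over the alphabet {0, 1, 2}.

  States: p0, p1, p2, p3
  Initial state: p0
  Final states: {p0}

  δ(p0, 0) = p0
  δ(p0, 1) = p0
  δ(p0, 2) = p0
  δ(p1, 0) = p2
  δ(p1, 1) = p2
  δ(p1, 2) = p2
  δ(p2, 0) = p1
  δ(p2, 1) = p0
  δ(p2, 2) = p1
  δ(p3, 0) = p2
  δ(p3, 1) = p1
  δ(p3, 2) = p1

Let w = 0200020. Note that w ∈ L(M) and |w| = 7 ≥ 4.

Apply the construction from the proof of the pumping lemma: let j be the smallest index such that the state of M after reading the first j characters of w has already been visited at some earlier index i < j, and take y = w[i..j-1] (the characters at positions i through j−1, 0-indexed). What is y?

State sequence: p0 -0-> p0 -2-> p0 -0-> p0 -0-> p0 -0-> p0 -2-> p0 -0-> p0
First repeat at step 1: p0 was already visited.

So i = 0, j = 1, giving x = w[0:0] = ε, y = w[0:1] = 0, z = w[1:7] = 200020.
Check: |xy| = 1 ≤ 4 and |y| = 1 ≥ 1. Reading y takes M from p0 back to p0, so every xyⁱz is accepted.
Pumping length from the standard proof: p = 4 (the number of states). The repeated state found above gives |xy| = j ≤ 4 and |y| = j − i ≥ 1.

0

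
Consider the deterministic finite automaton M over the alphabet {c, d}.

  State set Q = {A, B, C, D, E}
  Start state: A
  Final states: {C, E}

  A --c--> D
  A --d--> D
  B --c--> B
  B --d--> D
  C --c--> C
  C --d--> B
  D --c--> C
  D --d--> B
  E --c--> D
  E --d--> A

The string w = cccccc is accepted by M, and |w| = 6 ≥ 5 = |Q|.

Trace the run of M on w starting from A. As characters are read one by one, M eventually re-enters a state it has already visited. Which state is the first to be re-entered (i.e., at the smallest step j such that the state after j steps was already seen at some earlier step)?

C

State sequence: A -c-> D -c-> C -c-> C -c-> C -c-> C -c-> C
First repeat at step 3: C was already visited.

The earliest repeat is at step j = 3: M is in C, which it already visited at step i = 2.
With |Q| = 5, pigeonhole forces a state repeat no later than step 5; the substring read between the first and second visits to that state can be pumped.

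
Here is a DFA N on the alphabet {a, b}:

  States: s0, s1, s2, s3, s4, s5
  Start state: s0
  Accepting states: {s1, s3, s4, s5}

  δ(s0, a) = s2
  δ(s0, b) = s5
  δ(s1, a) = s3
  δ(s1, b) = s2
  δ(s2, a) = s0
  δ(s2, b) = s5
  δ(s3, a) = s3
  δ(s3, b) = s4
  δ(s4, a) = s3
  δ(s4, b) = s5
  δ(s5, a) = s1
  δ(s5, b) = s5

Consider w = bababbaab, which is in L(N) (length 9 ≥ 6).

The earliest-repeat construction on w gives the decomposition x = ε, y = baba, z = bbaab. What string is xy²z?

xy^2z = ε·baba·baba·bbaab = bababababbaab.
Reading y = baba takes N from s0 back to s0, so after x·y·y the machine is still in s0, and z then leads to the accepting state s4. Hence bababababbaab ∈ L(N).

bababababbaab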